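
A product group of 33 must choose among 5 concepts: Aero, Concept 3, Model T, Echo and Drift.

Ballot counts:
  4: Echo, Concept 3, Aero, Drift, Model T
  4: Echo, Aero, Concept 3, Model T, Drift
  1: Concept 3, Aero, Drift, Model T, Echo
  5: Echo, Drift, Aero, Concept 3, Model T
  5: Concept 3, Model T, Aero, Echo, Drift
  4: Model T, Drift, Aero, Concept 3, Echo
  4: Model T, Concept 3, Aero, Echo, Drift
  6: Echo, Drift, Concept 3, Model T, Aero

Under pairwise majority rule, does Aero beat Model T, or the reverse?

Ballots ranking Aero above Model T: 4 + 4 + 1 + 5 = 14.
Ballots ranking Model T above Aero: 33 − 14 = 19.
Model T wins the head-to-head 19–14.

Model T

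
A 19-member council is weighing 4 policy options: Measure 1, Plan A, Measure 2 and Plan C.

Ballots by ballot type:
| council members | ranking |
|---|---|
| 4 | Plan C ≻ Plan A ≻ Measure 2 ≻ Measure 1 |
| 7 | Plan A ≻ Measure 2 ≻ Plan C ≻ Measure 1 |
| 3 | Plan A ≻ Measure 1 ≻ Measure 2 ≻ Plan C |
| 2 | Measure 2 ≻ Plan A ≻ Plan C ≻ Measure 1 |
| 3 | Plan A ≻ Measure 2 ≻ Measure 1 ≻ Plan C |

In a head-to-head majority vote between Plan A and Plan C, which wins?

Ballots ranking Plan A above Plan C: 7 + 3 + 2 + 3 = 15.
Ballots ranking Plan C above Plan A: 19 − 15 = 4.
Plan A wins the head-to-head 15–4.

Plan A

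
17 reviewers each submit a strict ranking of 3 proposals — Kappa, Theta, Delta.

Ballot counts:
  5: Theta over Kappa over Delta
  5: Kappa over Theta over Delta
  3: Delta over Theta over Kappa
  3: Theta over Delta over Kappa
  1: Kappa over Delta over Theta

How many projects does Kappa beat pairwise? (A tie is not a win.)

Kappa against each rival (17 reviewers):
Kappa vs Theta: 6 to 11, Theta.
Kappa–Delta: Kappa 11–6.
Kappa beats Delta; loses to Theta — 1 pairwise win.

1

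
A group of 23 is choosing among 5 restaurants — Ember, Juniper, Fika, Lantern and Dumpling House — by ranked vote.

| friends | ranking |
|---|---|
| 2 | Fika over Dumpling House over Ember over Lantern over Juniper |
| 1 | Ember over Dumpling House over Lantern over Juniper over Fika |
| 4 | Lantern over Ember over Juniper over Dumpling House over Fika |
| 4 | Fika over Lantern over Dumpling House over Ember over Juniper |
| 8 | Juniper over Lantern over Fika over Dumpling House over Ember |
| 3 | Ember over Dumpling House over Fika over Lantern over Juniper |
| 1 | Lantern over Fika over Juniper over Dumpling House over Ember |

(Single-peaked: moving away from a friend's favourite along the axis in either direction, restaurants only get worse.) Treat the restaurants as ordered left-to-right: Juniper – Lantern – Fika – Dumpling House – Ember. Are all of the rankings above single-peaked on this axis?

no

Axis positions: Juniper=1, Lantern=2, Fika=3, Dumpling House=4, Ember=5.
Cluster 1 (peak Fika at position 3): ranking walks positions 3-4-5-2-1, expanding outward from the peak — single-peaked.
Cluster 2: ranking walks positions 5-4-2-1-3; Lantern is ranked above Fika even though Fika lies between Lantern and the peak Ember on the axis — preferences dip and rise again. Not single-peaked.
Cluster 3: ranking walks positions 2-5-1-4-3; Ember is ranked above Fika even though Fika lies between Ember and the peak Lantern on the axis — preferences dip and rise again. Not single-peaked.
Cluster 4 (peak Fika at position 3): ranking walks positions 3-2-4-5-1, expanding outward from the peak — single-peaked.
Cluster 5 (peak Juniper at position 1): ranking walks positions 1-2-3-4-5, expanding outward from the peak — single-peaked.
Cluster 6 (peak Ember at position 5): ranking walks positions 5-4-3-2-1, expanding outward from the peak — single-peaked.
Cluster 7 (peak Lantern at position 2): ranking walks positions 2-3-1-4-5, expanding outward from the peak — single-peaked.
Cluster 2 violates single-peakedness, so the profile is not single-peaked on this axis.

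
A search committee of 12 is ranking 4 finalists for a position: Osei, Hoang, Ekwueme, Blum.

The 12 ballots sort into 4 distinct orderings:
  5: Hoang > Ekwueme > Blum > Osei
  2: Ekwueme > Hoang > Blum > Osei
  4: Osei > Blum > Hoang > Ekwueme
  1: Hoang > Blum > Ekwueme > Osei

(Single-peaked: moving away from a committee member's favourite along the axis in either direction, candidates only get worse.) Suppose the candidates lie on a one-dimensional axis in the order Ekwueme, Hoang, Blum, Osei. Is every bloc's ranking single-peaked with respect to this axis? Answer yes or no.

Axis positions: Ekwueme=1, Hoang=2, Blum=3, Osei=4.
Bloc 1 (peak Hoang at position 2): ranking walks positions 2-1-3-4, expanding outward from the peak — single-peaked.
Bloc 2 (peak Ekwueme at position 1): ranking walks positions 1-2-3-4, expanding outward from the peak — single-peaked.
Bloc 3 (peak Osei at position 4): ranking walks positions 4-3-2-1, expanding outward from the peak — single-peaked.
Bloc 4 (peak Hoang at position 2): ranking walks positions 2-3-1-4, expanding outward from the peak — single-peaked.
Every ranking is single-peaked on this axis.

yes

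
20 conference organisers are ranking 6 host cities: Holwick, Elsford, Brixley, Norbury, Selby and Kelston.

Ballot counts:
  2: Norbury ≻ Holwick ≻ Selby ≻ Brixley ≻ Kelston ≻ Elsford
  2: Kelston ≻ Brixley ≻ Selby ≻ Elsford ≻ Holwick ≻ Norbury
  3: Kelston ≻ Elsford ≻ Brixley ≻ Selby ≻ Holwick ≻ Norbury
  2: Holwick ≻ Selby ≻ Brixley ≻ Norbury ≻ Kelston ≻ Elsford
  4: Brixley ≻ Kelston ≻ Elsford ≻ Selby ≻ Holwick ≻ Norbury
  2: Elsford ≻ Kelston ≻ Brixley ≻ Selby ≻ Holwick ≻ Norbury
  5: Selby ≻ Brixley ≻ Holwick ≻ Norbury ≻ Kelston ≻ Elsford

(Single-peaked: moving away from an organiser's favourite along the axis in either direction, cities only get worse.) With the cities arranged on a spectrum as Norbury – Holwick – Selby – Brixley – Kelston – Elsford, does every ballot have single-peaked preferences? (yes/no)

yes

Axis positions: Norbury=1, Holwick=2, Selby=3, Brixley=4, Kelston=5, Elsford=6.
Cluster 1 (peak Norbury at position 1): ranking walks positions 1-2-3-4-5-6, expanding outward from the peak — single-peaked.
Cluster 2 (peak Kelston at position 5): ranking walks positions 5-4-3-6-2-1, expanding outward from the peak — single-peaked.
Cluster 3 (peak Kelston at position 5): ranking walks positions 5-6-4-3-2-1, expanding outward from the peak — single-peaked.
Cluster 4 (peak Holwick at position 2): ranking walks positions 2-3-4-1-5-6, expanding outward from the peak — single-peaked.
Cluster 5 (peak Brixley at position 4): ranking walks positions 4-5-6-3-2-1, expanding outward from the peak — single-peaked.
Cluster 6 (peak Elsford at position 6): ranking walks positions 6-5-4-3-2-1, expanding outward from the peak — single-peaked.
Cluster 7 (peak Selby at position 3): ranking walks positions 3-4-2-1-5-6, expanding outward from the peak — single-peaked.
Every ranking is single-peaked on this axis.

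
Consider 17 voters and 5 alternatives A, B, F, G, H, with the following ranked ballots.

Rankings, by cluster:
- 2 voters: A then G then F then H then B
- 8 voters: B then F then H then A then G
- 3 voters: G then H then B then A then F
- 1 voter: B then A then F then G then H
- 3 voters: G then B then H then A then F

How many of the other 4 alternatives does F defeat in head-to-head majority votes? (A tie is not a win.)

F against each rival (17 voters):
F vs A: A wins 9–8.
F vs B: B wins 15–2.
F vs G: F, 9–8.
F vs H: F wins 11–6.
F beats G, H; loses to A, B — 2 pairwise wins.

2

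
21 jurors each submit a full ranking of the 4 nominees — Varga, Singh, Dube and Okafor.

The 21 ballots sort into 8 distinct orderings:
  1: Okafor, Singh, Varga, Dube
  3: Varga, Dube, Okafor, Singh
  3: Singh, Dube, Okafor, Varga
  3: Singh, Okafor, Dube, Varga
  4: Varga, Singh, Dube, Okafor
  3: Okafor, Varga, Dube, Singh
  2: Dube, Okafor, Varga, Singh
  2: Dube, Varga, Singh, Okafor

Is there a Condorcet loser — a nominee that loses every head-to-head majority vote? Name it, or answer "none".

none

Pairwise majorities:
Varga vs Singh: 14 to 7, Varga.
Varga vs Dube: Varga, 11–10.
Varga vs Okafor: Okafor, 12–9.
Singh vs Dube: Singh, 11–10.
Singh vs Okafor: Singh, 12–9.
Dube vs Okafor: Dube, 14–7.
Each nominee has at least one pairwise win (Varga beats Singh; Singh beats Dube; Dube beats Okafor; Okafor beats Varga) — no Condorcet loser.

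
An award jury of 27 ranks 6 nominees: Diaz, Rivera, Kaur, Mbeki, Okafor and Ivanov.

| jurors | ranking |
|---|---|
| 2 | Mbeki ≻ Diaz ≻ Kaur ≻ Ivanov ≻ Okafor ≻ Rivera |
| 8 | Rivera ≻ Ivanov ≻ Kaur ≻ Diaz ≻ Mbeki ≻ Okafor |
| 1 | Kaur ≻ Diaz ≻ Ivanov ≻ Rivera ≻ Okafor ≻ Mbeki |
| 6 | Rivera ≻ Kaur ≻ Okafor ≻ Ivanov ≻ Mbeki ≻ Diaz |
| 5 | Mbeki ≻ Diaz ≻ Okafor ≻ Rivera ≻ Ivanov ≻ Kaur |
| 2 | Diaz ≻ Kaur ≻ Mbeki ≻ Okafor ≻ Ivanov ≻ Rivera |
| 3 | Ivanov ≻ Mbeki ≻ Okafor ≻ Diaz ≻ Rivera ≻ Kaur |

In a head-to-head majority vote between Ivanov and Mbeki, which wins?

Ballots ranking Ivanov above Mbeki: 8 + 1 + 6 + 3 = 18.
Ballots ranking Mbeki above Ivanov: 27 − 18 = 9.
Ivanov wins the head-to-head 18–9.

Ivanov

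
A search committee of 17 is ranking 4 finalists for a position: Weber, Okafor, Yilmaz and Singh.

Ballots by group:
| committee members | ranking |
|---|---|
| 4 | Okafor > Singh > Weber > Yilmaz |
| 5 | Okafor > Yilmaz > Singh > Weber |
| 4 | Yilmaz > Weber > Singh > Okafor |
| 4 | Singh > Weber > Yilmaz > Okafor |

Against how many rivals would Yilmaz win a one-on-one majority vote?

Yilmaz against each rival (17 committee members):
Yilmaz vs Weber: Yilmaz wins 9–8.
Yilmaz vs Okafor: 4+4 = 8 for Yilmaz, 9 for Okafor — Okafor by 9–8.
Yilmaz–Singh: Yilmaz 9–8.
Yilmaz beats Weber, Singh; loses to Okafor — 2 pairwise wins.

2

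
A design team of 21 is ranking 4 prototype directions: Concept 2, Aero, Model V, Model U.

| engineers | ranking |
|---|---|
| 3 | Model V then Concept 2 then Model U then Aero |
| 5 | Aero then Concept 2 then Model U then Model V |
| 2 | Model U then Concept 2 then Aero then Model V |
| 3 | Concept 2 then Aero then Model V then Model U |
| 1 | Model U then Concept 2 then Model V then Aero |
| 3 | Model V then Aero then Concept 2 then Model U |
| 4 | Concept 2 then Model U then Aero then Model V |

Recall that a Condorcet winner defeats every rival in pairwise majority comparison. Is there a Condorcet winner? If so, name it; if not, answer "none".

Pairwise majorities:
Concept 2 vs Aero: Concept 2 preferred on 3+2+3+1+4 = 13 ballots; Concept 2 wins 13–8.
Concept 2 vs Model V: Concept 2 preferred on 5+2+3+1+4 = 15 ballots; Concept 2 wins 15–6.
Concept 2 vs Model U: Concept 2 is ranked higher on 3+5+3+3+4 = 18 ballots, Model U on 3. Concept 2 wins 18–3.
Aero vs Model V: 5+2+3+4 = 14 for Aero, 7 for Model V — Aero by 14–7.
Aero vs Model U: 5+3+3 = 11 for Aero, 10 for Model U — Aero by 11–10.
Model V vs Model U: Model V is ranked higher on 3+3+3 = 9 ballots, Model U on 12. Model U wins 12–9.
Only Concept 2 has no losses; Concept 2 is the Condorcet winner.

Concept 2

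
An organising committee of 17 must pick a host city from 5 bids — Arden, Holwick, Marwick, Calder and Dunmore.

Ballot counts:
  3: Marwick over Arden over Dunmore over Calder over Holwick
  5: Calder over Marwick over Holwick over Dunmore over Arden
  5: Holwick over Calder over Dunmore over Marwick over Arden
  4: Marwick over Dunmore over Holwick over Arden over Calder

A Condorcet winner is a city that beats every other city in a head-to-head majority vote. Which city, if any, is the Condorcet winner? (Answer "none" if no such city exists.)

Pairwise majorities:
Arden vs Holwick: Holwick wins 14–3.
Arden vs Marwick: Marwick, 17–0.
Arden vs Calder: Calder wins 10–7.
Arden vs Dunmore: Dunmore, 14–3.
Holwick–Marwick: Marwick 12–5.
Holwick vs Calder: Holwick, 9–8.
Holwick–Dunmore: Holwick 10–7.
Marwick vs Calder: Calder wins 10–7.
Marwick vs Dunmore: Marwick, 12–5.
Calder vs Dunmore: Calder wins 10–7.
No city is unbeaten: Arden loses to Holwick; Holwick loses to Marwick; Marwick loses to Calder; Calder loses to Holwick; Dunmore loses to Holwick. In particular Holwick beats Calder beats Marwick beats Holwick is a majority cycle — no Condorcet winner exists.

none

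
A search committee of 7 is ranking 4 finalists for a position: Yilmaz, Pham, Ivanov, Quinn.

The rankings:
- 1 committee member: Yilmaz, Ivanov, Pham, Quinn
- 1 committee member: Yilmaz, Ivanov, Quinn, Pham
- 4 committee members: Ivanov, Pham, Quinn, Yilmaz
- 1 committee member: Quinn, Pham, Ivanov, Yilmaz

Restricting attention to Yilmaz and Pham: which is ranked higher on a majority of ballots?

Pham

Ballots ranking Yilmaz above Pham: 1 + 1 = 2.
Ballots ranking Pham above Yilmaz: 7 − 2 = 5.
Pham wins the head-to-head 5–2.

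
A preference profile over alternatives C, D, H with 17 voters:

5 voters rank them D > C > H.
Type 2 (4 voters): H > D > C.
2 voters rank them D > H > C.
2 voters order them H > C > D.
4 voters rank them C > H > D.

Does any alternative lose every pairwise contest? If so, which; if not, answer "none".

none

Head-to-head results (17 voters):
C vs D: 6 to 11, D.
C–H: C 9–8.
D vs H: H wins 10–7.
Each alternative has at least one pairwise win (C beats H; D beats C; H beats D) — no Condorcet loser.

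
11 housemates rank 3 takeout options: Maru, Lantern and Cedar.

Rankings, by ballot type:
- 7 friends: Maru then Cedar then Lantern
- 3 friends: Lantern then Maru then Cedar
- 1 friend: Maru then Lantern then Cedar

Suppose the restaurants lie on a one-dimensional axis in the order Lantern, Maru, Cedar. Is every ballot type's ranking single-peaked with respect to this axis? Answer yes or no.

Axis positions: Lantern=1, Maru=2, Cedar=3.
Ballot type 1 (peak Maru at position 2): ranking walks positions 2-3-1, expanding outward from the peak — single-peaked.
Ballot type 2 (peak Lantern at position 1): ranking walks positions 1-2-3, expanding outward from the peak — single-peaked.
Ballot type 3 (peak Maru at position 2): ranking walks positions 2-1-3, expanding outward from the peak — single-peaked.
Every ranking is single-peaked on this axis.

yes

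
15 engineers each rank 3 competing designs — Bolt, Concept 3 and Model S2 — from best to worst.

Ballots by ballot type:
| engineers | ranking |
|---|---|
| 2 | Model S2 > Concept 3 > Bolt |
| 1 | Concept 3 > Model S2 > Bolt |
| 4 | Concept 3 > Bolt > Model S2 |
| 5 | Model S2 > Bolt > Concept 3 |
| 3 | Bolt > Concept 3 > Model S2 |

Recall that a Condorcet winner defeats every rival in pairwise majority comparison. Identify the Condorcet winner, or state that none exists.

Check each pair by majority over 15 ballots:
Bolt vs Concept 3: 5+3 = 8 for Bolt, 7 for Concept 3 — Bolt by 8–7.
Bolt vs Model S2: Bolt preferred on 4+3 = 7 ballots; Model S2 wins 8–7.
Concept 3 vs Model S2: Concept 3 preferred on 1+4+3 = 8 ballots; Concept 3 wins 8–7.
Every design loses at least once (Bolt loses to Model S2; Concept 3 loses to Bolt; Model S2 loses to Concept 3). The majority relation contains the cycle Bolt beats Concept 3 beats Model S2 beats Bolt, so there is no Condorcet winner.

none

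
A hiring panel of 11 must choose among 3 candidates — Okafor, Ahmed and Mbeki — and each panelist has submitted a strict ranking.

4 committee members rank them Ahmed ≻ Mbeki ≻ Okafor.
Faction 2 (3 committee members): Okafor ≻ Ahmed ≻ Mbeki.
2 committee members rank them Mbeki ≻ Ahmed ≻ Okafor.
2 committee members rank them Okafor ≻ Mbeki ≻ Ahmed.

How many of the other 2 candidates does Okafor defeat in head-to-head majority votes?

Okafor against each rival (11 committee members):
Okafor vs Ahmed: Okafor preferred on 3+2 = 5 ballots; Ahmed wins 6–5.
Okafor vs Mbeki: Mbeki, 6–5.
Okafor beats no one; loses to Ahmed, Mbeki — 0 pairwise wins.

0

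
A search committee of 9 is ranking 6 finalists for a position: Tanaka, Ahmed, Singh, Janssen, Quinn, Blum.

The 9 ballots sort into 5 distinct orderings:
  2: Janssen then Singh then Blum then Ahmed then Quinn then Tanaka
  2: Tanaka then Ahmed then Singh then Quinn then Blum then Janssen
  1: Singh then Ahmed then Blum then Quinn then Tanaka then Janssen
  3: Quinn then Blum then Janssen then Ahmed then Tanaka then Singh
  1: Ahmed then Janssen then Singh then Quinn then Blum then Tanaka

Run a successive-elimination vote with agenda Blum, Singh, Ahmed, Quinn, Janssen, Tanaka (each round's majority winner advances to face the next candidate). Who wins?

Janssen

Round 1: Blum vs Singh — 3–6, Singh advances.
Round 2: Singh vs Ahmed — 3–6, Ahmed advances.
Round 3: Ahmed vs Quinn — 6–3, Ahmed advances.
Round 4: Ahmed vs Janssen — 4–5, Janssen advances.
Round 5: Janssen vs Tanaka — 6–3, Janssen advances.
The agenda winner is Janssen.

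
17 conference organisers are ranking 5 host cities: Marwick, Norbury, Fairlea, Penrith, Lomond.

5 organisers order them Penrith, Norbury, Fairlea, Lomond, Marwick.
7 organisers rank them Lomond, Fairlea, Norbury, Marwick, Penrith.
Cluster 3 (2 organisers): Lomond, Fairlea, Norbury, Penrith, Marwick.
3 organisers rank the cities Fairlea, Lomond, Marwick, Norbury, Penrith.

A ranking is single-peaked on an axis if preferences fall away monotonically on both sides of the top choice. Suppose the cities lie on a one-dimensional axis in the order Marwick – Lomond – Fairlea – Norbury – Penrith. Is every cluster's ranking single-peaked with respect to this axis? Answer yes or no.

Axis positions: Marwick=1, Lomond=2, Fairlea=3, Norbury=4, Penrith=5.
Cluster 1 (peak Penrith at position 5): ranking walks positions 5-4-3-2-1, expanding outward from the peak — single-peaked.
Cluster 2 (peak Lomond at position 2): ranking walks positions 2-3-4-1-5, expanding outward from the peak — single-peaked.
Cluster 3 (peak Lomond at position 2): ranking walks positions 2-3-4-5-1, expanding outward from the peak — single-peaked.
Cluster 4 (peak Fairlea at position 3): ranking walks positions 3-2-1-4-5, expanding outward from the peak — single-peaked.
Every ranking is single-peaked on this axis.

yes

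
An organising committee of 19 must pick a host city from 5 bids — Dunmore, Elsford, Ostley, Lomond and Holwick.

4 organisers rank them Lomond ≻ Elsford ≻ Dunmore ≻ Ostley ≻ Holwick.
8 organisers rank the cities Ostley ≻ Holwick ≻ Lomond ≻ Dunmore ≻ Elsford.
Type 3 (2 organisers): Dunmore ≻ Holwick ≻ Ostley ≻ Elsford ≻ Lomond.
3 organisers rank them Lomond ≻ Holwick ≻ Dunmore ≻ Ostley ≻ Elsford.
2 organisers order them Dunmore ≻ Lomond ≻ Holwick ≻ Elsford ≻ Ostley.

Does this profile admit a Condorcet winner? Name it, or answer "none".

Pairwise majorities:
Dunmore vs Elsford: Dunmore wins 15–4.
Dunmore vs Ostley: Dunmore, 11–8.
Dunmore vs Lomond: 2+2 = 4 for Dunmore, 15 for Lomond — Lomond by 15–4.
Dunmore vs Holwick: Dunmore preferred on 4+2+2 = 8 ballots; Holwick wins 11–8.
Elsford vs Ostley: Elsford is ranked higher on 4+2 = 6 ballots, Ostley on 13. Ostley wins 13–6.
Elsford vs Lomond: 2 for Elsford, 17 for Lomond — Lomond by 17–2.
Elsford vs Holwick: Holwick, 15–4.
Ostley vs Lomond: Ostley wins 10–9.
Ostley–Holwick: Ostley 12–7.
Lomond vs Holwick: Holwick, 10–9.
No city is unbeaten: Dunmore loses to Lomond; Elsford loses to Dunmore; Ostley loses to Dunmore; Lomond loses to Ostley; Holwick loses to Ostley. In particular Dunmore beats Ostley beats Lomond beats Dunmore is a majority cycle — no Condorcet winner exists.

none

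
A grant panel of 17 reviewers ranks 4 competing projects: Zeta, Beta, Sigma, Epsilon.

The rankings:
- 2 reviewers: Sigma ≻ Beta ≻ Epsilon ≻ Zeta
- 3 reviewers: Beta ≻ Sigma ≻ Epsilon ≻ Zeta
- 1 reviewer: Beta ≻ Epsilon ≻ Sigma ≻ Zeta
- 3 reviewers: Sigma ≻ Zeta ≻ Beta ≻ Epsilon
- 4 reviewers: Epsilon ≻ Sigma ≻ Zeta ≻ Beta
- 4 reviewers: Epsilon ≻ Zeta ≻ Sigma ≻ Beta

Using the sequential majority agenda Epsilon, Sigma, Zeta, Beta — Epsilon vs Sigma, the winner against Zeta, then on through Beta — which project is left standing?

Beta

Round 1: Epsilon vs Sigma — 9–8, Epsilon advances.
Round 2: Epsilon vs Zeta — 14–3, Epsilon advances.
Round 3: Epsilon vs Beta — 8–9, Beta advances.
The agenda winner is Beta.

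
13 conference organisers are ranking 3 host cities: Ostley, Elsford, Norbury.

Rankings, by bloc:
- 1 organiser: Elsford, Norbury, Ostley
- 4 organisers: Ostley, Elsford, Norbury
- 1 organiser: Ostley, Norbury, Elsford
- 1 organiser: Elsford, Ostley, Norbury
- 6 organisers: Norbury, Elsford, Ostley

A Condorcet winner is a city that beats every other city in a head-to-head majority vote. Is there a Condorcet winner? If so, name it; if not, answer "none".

Norbury

Check each pair by majority over 13 ballots:
Ostley vs Elsford: Elsford wins 8–5.
Ostley vs Norbury: Norbury, 7–6.
Elsford vs Norbury: Norbury wins 7–6.
Norbury beats each of Ostley, Elsford — Norbury is the Condorcet winner.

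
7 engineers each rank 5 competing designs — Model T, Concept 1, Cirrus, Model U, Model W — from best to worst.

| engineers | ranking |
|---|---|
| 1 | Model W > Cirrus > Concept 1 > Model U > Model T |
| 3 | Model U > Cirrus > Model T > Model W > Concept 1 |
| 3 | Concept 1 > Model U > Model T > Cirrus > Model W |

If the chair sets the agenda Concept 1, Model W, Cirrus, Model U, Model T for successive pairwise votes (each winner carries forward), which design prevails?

Round 1: Concept 1 vs Model W — 3–4, Model W advances.
Round 2: Model W vs Cirrus — 1–6, Cirrus advances.
Round 3: Cirrus vs Model U — 1–6, Model U advances.
Round 4: Model U vs Model T — 7–0, Model U advances.
The agenda winner is Model U.

Model U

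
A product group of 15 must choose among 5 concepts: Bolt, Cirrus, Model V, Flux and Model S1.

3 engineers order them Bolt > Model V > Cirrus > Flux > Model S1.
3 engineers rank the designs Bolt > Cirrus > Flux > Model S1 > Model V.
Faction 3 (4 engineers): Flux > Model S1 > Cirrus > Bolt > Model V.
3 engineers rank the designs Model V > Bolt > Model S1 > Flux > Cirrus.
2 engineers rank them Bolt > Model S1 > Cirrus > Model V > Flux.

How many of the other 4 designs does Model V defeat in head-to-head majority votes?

1

Model V against each rival (15 engineers):
Model V vs Bolt: Bolt wins 12–3.
Model V–Cirrus: Cirrus 9–6.
Model V vs Flux: Model V is ranked higher on 3+3+2 = 8 ballots, Flux on 7. Model V wins 8–7.
Model V vs Model S1: Model V is ranked higher on 3+3 = 6 ballots, Model S1 on 9. Model S1 wins 9–6.
Model V beats Flux; loses to Bolt, Cirrus, Model S1 — 1 pairwise win.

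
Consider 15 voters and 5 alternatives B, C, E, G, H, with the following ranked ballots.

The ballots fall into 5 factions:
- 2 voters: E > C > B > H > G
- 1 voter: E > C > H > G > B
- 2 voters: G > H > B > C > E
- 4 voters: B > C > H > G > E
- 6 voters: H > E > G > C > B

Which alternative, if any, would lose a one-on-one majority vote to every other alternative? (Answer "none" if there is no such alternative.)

B

Pairwise majorities:
B vs C: B preferred on 2+4 = 6 ballots; C wins 9–6.
B vs E: E, 9–6.
B vs G: B preferred on 2+4 = 6 ballots; G wins 9–6.
B vs H: H wins 9–6.
C vs E: 2+4 = 6 for C, 9 for E — E by 9–6.
C–G: G 8–7.
C vs H: H, 8–7.
E vs G: 9 to 6, E.
E vs H: H wins 12–3.
G vs H: H wins 13–2.
B is beaten in every head-to-head and is the Condorcet loser.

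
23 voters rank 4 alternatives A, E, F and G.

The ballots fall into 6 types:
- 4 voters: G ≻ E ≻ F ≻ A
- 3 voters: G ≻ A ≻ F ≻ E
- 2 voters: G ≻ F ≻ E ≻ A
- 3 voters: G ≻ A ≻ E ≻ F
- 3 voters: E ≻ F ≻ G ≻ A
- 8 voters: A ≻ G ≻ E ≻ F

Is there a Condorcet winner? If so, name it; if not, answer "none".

G

Head-to-head results (23 voters):
A vs E: 14 to 9, A.
A vs F: 3+3+8 = 14 for A, 9 for F — A by 14–9.
A vs G: 8 for A, 15 for G — G by 15–8.
E vs F: E preferred on 4+3+3+8 = 18 ballots; E wins 18–5.
E vs G: G wins 20–3.
F vs G: G wins 20–3.
G wins every pairwise contest, so G is the Condorcet winner.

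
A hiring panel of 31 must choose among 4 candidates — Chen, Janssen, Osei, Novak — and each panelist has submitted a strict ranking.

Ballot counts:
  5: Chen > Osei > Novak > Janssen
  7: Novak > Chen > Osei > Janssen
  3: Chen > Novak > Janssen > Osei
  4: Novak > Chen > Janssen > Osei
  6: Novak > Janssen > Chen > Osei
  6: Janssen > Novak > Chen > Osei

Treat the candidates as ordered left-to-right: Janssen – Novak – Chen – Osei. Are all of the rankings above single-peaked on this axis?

Axis positions: Janssen=1, Novak=2, Chen=3, Osei=4.
Ballot type 1 (peak Chen at position 3): ranking walks positions 3-4-2-1, expanding outward from the peak — single-peaked.
Ballot type 2 (peak Novak at position 2): ranking walks positions 2-3-4-1, expanding outward from the peak — single-peaked.
Ballot type 3 (peak Chen at position 3): ranking walks positions 3-2-1-4, expanding outward from the peak — single-peaked.
Ballot type 4 (peak Novak at position 2): ranking walks positions 2-3-1-4, expanding outward from the peak — single-peaked.
Ballot type 5 (peak Novak at position 2): ranking walks positions 2-1-3-4, expanding outward from the peak — single-peaked.
Ballot type 6 (peak Janssen at position 1): ranking walks positions 1-2-3-4, expanding outward from the peak — single-peaked.
Every ranking is single-peaked on this axis.

yes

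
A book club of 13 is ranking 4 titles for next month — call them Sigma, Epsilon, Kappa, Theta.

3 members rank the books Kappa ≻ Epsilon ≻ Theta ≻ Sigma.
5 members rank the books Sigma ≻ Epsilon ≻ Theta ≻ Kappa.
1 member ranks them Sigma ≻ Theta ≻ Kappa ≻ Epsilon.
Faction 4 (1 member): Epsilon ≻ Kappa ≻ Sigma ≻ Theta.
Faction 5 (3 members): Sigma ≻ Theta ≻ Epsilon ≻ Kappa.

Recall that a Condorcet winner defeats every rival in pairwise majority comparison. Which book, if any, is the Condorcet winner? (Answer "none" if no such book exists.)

Head-to-head results (13 members):
Sigma–Epsilon: Sigma 9–4.
Sigma–Kappa: Sigma 9–4.
Sigma vs Theta: Sigma, 10–3.
Epsilon vs Kappa: Epsilon wins 9–4.
Epsilon vs Theta: Epsilon wins 9–4.
Kappa vs Theta: Theta, 9–4.
Sigma wins every pairwise contest, so Sigma is the Condorcet winner.

Sigma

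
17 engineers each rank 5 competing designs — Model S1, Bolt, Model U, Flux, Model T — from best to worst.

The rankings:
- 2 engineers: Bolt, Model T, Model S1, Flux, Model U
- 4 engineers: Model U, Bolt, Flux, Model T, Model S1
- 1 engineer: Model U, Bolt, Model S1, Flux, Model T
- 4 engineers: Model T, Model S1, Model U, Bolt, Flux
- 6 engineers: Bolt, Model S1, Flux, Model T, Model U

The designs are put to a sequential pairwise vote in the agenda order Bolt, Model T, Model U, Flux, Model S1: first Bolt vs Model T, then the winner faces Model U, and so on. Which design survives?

Model S1

Round 1: Bolt vs Model T — 13–4, Bolt advances.
Round 2: Bolt vs Model U — 8–9, Model U advances.
Round 3: Model U vs Flux — 9–8, Model U advances.
Round 4: Model U vs Model S1 — 5–12, Model S1 advances.
The agenda winner is Model S1.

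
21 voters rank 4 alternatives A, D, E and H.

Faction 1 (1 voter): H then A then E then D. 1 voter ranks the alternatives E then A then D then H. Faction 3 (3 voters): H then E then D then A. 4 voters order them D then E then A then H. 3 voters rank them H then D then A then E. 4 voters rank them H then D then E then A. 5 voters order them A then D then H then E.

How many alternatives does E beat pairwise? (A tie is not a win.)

E against each rival (21 voters):
E vs A: E preferred on 1+3+4+4 = 12 ballots; E wins 12–9.
E vs D: E preferred on 1+1+3 = 5 ballots; D wins 16–5.
E vs H: H, 16–5.
E beats A; loses to D, H — 1 pairwise win.

1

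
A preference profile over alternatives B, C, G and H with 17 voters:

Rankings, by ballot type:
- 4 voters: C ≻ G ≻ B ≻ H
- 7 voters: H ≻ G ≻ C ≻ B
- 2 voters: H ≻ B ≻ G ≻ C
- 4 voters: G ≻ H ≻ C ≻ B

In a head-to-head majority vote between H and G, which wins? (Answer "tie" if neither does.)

Ballots ranking H above G: 7 + 2 = 9.
Ballots ranking G above H: 17 − 9 = 8.
H wins the head-to-head 9–8.

H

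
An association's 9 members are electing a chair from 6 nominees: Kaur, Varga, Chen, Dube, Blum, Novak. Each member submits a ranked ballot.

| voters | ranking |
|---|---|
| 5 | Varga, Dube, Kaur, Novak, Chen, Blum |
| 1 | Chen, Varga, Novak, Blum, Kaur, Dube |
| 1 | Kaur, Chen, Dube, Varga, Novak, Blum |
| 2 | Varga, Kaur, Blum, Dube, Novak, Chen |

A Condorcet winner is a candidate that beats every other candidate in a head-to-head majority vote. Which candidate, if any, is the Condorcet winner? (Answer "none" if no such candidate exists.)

Pairwise majorities:
Kaur vs Varga: 1 for Kaur, 8 for Varga — Varga by 8–1.
Kaur vs Chen: Kaur preferred on 5+1+2 = 8 ballots; Kaur wins 8–1.
Kaur vs Dube: 1+1+2 = 4 for Kaur, 5 for Dube — Dube by 5–4.
Kaur vs Blum: Kaur is ranked higher on 5+1+2 = 8 ballots, Blum on 1. Kaur wins 8–1.
Kaur vs Novak: Kaur preferred on 5+1+2 = 8 ballots; Kaur wins 8–1.
Varga vs Chen: 7 to 2, Varga.
Varga vs Dube: Varga is ranked higher on 5+1+2 = 8 ballots, Dube on 1. Varga wins 8–1.
Varga vs Blum: Varga is ranked higher on 5+1+1+2 = 9 ballots, Blum on 0. Varga wins 9–0.
Varga vs Novak: Varga is ranked higher on 5+1+1+2 = 9 ballots, Novak on 0. Varga wins 9–0.
Chen vs Dube: Chen is ranked higher on 1+1 = 2 ballots, Dube on 7. Dube wins 7–2.
Chen vs Blum: 7 to 2, Chen.
Chen vs Novak: 1+1 = 2 for Chen, 7 for Novak — Novak by 7–2.
Dube vs Blum: 5+1 = 6 for Dube, 3 for Blum — Dube by 6–3.
Dube vs Novak: Dube is ranked higher on 5+1+2 = 8 ballots, Novak on 1. Dube wins 8–1.
Blum vs Novak: Blum preferred on 2 ballots; Novak wins 7–2.
Varga defeats every rival head-to-head and is the Condorcet winner.

Varga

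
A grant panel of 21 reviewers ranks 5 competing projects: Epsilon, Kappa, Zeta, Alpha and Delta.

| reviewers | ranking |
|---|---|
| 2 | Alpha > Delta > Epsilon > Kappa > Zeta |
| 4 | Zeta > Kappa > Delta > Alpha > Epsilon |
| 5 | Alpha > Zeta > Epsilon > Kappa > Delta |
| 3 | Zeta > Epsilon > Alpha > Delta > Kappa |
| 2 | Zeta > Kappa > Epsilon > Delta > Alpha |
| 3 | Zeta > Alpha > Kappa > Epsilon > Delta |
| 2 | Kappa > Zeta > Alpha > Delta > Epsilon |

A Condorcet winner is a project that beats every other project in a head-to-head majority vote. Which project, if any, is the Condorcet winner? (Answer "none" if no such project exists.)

Check each pair by majority over 21 ballots:
Epsilon vs Kappa: Kappa wins 11–10.
Epsilon–Zeta: Zeta 19–2.
Epsilon vs Alpha: Alpha, 16–5.
Epsilon–Delta: Epsilon 13–8.
Kappa vs Zeta: Zeta, 17–4.
Kappa vs Alpha: Alpha, 13–8.
Kappa–Delta: Kappa 16–5.
Zeta vs Alpha: Zeta, 14–7.
Zeta vs Delta: Zeta wins 19–2.
Alpha vs Delta: Alpha, 15–6.
Zeta wins every pairwise contest, so Zeta is the Condorcet winner.

Zeta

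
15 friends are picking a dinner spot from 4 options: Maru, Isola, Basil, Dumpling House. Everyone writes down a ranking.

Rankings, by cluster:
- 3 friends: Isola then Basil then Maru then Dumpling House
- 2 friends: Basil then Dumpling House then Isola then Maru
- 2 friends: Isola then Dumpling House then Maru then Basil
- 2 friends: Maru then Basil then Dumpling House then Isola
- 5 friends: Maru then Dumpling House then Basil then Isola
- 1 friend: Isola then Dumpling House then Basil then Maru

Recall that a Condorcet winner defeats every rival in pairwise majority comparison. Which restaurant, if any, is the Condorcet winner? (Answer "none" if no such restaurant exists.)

Head-to-head results (15 friends):
Maru vs Isola: Isola wins 8–7.
Maru vs Basil: Maru, 9–6.
Maru vs Dumpling House: Maru, 10–5.
Isola vs Basil: Basil wins 9–6.
Isola vs Dumpling House: Dumpling House wins 9–6.
Basil vs Dumpling House: Dumpling House wins 8–7.
Each restaurant drops at least one matchup (Maru loses to Isola; Isola loses to Basil; Basil loses to Maru; Dumpling House loses to Maru); the cycle Maru beats Basil beats Isola beats Maru rules out a Condorcet winner.

none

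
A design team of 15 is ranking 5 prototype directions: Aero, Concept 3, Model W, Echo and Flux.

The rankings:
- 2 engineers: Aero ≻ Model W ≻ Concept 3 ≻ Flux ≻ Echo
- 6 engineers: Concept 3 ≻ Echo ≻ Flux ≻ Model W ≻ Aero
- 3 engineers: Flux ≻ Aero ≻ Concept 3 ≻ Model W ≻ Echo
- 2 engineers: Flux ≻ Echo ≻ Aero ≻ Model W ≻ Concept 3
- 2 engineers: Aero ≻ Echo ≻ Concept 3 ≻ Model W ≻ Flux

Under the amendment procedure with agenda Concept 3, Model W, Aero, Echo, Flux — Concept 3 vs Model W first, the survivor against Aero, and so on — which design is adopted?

Echo

Round 1: Concept 3 vs Model W — 11–4, Concept 3 advances.
Round 2: Concept 3 vs Aero — 6–9, Aero advances.
Round 3: Aero vs Echo — 7–8, Echo advances.
Round 4: Echo vs Flux — 8–7, Echo advances.
The agenda winner is Echo.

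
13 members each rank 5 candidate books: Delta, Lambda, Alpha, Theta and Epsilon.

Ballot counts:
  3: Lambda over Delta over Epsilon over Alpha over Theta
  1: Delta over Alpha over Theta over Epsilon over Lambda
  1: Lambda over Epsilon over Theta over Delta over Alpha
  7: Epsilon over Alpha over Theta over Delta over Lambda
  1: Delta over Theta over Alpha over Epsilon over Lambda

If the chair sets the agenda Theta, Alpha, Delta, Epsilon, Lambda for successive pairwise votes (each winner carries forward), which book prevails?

Round 1: Theta vs Alpha — 2–11, Alpha advances.
Round 2: Alpha vs Delta — 7–6, Alpha advances.
Round 3: Alpha vs Epsilon — 2–11, Epsilon advances.
Round 4: Epsilon vs Lambda — 9–4, Epsilon advances.
The agenda winner is Epsilon.

Epsilon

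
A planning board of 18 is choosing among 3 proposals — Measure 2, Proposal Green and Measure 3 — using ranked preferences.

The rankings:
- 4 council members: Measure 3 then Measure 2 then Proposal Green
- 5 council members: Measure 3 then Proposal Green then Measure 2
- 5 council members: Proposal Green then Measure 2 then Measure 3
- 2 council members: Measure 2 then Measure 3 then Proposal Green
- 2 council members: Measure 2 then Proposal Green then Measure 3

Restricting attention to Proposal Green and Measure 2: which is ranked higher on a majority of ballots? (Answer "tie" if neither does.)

Ballots ranking Proposal Green above Measure 2: 5 + 5 = 10.
Ballots ranking Measure 2 above Proposal Green: 18 − 10 = 8.
Proposal Green wins the head-to-head 10–8.

Proposal Green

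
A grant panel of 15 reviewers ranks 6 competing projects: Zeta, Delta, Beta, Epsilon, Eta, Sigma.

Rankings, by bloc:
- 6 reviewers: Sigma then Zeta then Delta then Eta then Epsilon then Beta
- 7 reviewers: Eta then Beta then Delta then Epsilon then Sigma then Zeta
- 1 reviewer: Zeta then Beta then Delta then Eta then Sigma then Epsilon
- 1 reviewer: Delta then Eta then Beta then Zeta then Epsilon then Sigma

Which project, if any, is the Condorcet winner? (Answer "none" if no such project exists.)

Check each pair by majority over 15 ballots:
Zeta vs Delta: 7 to 8, Delta.
Zeta vs Beta: Beta, 8–7.
Zeta vs Epsilon: Zeta, 8–7.
Zeta–Eta: Eta 8–7.
Zeta vs Sigma: Sigma, 13–2.
Delta vs Beta: Delta is ranked higher on 6+1 = 7 ballots, Beta on 8. Beta wins 8–7.
Delta vs Epsilon: Delta, 15–0.
Delta vs Eta: Delta is ranked higher on 6+1+1 = 8 ballots, Eta on 7. Delta wins 8–7.
Delta–Sigma: Delta 9–6.
Beta vs Epsilon: Beta wins 9–6.
Beta vs Eta: Beta preferred on 1 ballot; Eta wins 14–1.
Beta vs Sigma: Beta, 9–6.
Epsilon vs Eta: 0 for Epsilon, 15 for Eta — Eta by 15–0.
Epsilon vs Sigma: Epsilon wins 8–7.
Eta vs Sigma: Eta preferred on 7+1+1 = 9 ballots; Eta wins 9–6.
No project is unbeaten: Zeta loses to Delta; Delta loses to Beta; Beta loses to Eta; Epsilon loses to Zeta; Eta loses to Delta; Sigma loses to Delta. In particular Zeta beats Epsilon beats Sigma beats Zeta is a majority cycle — no Condorcet winner exists.

none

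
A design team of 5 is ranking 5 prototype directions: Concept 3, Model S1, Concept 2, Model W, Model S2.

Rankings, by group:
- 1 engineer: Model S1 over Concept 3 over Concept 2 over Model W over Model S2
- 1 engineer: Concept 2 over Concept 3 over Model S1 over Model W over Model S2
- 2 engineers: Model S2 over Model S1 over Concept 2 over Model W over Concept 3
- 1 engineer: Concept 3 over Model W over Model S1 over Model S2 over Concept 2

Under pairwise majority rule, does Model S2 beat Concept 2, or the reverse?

Ballots ranking Model S2 above Concept 2: 2 + 1 = 3.
Ballots ranking Concept 2 above Model S2: 5 − 3 = 2.
Model S2 wins the head-to-head 3–2.

Model S2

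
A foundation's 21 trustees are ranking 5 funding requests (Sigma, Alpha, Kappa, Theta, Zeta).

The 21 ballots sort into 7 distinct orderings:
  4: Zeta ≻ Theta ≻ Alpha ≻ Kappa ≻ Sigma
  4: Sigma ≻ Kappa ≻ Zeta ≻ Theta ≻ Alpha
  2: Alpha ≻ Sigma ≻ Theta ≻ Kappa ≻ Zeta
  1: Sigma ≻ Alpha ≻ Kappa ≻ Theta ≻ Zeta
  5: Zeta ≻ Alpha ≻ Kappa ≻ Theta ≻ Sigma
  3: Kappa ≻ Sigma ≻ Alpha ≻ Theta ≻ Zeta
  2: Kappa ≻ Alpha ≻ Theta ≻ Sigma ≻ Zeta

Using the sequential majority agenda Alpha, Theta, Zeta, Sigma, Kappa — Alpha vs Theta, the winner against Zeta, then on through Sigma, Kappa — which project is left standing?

Round 1: Alpha vs Theta — 13–8, Alpha advances.
Round 2: Alpha vs Zeta — 8–13, Zeta advances.
Round 3: Zeta vs Sigma — 9–12, Sigma advances.
Round 4: Sigma vs Kappa — 7–14, Kappa advances.
The agenda winner is Kappa.

Kappa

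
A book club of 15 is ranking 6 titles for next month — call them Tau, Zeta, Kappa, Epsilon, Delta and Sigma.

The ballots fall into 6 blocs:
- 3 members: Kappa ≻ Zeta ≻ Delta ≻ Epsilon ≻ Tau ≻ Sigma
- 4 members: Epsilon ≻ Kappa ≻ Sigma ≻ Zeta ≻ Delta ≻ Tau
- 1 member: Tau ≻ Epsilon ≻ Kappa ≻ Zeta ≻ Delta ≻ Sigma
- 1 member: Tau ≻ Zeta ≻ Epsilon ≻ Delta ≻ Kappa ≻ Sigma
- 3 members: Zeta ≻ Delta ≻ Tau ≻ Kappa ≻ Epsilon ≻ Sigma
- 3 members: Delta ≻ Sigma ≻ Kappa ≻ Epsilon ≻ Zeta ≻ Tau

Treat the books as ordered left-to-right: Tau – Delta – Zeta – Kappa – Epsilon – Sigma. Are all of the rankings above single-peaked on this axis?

no

Axis positions: Tau=1, Delta=2, Zeta=3, Kappa=4, Epsilon=5, Sigma=6.
Bloc 1 (peak Kappa at position 4): ranking walks positions 4-3-2-5-1-6, expanding outward from the peak — single-peaked.
Bloc 2 (peak Epsilon at position 5): ranking walks positions 5-4-6-3-2-1, expanding outward from the peak — single-peaked.
Bloc 3: ranking walks positions 1-5-4-3-2-6; Epsilon is ranked above Delta even though Delta lies between Epsilon and the peak Tau on the axis — preferences dip and rise again. Not single-peaked.
Bloc 4: ranking walks positions 1-3-5-2-4-6; Zeta is ranked above Delta even though Delta lies between Zeta and the peak Tau on the axis — preferences dip and rise again. Not single-peaked.
Bloc 5 (peak Zeta at position 3): ranking walks positions 3-2-1-4-5-6, expanding outward from the peak — single-peaked.
Bloc 6: ranking walks positions 2-6-4-5-3-1; Sigma is ranked above Zeta even though Zeta lies between Sigma and the peak Delta on the axis — preferences dip and rise again. Not single-peaked.
Bloc 3 violates single-peakedness, so the profile is not single-peaked on this axis.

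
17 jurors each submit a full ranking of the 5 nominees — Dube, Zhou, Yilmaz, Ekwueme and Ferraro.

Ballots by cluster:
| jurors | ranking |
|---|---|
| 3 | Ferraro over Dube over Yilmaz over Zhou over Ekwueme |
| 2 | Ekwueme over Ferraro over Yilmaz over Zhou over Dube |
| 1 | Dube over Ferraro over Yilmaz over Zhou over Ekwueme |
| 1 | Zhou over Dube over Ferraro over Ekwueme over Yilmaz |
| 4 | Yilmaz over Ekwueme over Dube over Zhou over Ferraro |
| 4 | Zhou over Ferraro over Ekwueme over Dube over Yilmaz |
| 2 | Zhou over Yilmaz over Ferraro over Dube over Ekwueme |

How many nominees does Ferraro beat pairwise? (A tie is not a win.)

Ferraro against each rival (17 jurors):
Ferraro–Dube: Ferraro 11–6.
Ferraro vs Zhou: Zhou wins 11–6.
Ferraro vs Yilmaz: 11 to 6, Ferraro.
Ferraro vs Ekwueme: Ferraro is ranked higher on 3+1+1+4+2 = 11 ballots, Ekwueme on 6. Ferraro wins 11–6.
Ferraro beats Dube, Yilmaz, Ekwueme; loses to Zhou — 3 pairwise wins.

3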